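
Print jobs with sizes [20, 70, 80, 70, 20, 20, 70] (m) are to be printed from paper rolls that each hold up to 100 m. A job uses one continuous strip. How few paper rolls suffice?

4

Total = 80 + 70 + 70 + 70 + 20 + 20 + 20 = 350 m.
Lower bound: ⌈350/100⌉ = 4 paper rolls.
A packing using 4 paper rolls:
  roll 1: 80 + 20 = 100
  roll 2: 70 + 20 = 90
  roll 3: 70 + 20 = 90
  roll 4: 70 = 70
This matches the lower bound, so 4 is optimal.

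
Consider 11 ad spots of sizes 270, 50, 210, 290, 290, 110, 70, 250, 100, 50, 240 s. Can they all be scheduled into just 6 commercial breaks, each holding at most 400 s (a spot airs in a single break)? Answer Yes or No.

A valid assignment using 6 commercial breaks:
  break 1: 290 + 110 = 400
  break 2: 290 + 100 = 390
  break 3: 270 + 70 + 50 = 390
  break 4: 250 + 50 = 300
  break 5: 240 = 240
  break 6: 210 = 210
Every load is within 400 s, so 6 commercial breaks suffice.

Yes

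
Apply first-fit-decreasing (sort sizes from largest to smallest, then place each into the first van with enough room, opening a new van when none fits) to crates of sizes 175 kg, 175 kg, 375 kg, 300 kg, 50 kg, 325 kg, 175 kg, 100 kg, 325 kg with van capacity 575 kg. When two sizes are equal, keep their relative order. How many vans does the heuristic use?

Sorted descending: 375, 325, 325, 300, 175, 175, 175, 100, 50.
  375 → van 1 (new)  [load 375/575]
  325 → van 2 (new)  [load 325/575]
  325 → van 3 (new)  [load 325/575]
  300 → van 4 (new)  [load 300/575]
  175 → van 1  [load 550/575]
  175 → van 2  [load 500/575]
  175 → van 3  [load 500/575]
  100 → van 4  [load 400/575]
  50 → van 2  [load 550/575]
4 vans opened.

4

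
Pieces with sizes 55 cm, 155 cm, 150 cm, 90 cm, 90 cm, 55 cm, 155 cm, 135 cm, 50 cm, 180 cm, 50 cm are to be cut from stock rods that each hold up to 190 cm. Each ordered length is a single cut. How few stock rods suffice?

7

Total = 180 + 155 + 155 + 150 + 135 + 90 + 90 + 55 + 55 + 50 + 50 = 1165 cm.
Lower bound: ⌈1165/190⌉ = 7 stock rods.
A packing using 7 stock rods:
  stock rod 1: 180 = 180
  stock rod 2: 155 = 155
  stock rod 3: 155 = 155
  stock rod 4: 150 = 150
  stock rod 5: 135 + 55 = 190
  stock rod 6: 90 + 90 = 180
  stock rod 7: 55 + 50 + 50 = 155
This matches the lower bound, so 7 is optimal.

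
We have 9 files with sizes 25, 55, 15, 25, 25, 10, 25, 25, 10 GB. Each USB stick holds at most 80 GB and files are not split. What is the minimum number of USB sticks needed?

3

Total = 55 + 25 + 25 + 25 + 25 + 25 + 15 + 10 + 10 = 215 GB.
Lower bound: ⌈215/80⌉ = 3 USB sticks.
A packing using 3 USB sticks:
  USB stick 1: 55 + 25 = 80
  USB stick 2: 25 + 25 + 25 = 75
  USB stick 3: 25 + 15 + 10 + 10 = 60
This matches the lower bound, so 3 is optimal.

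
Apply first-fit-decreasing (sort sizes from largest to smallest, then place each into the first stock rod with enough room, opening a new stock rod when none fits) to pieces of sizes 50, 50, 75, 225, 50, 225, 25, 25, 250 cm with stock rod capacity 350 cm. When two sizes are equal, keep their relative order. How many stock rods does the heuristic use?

3

Sorted descending: 250, 225, 225, 75, 50, 50, 50, 25, 25.
  250 → stock rod 1 (new)  [load 250/350]
  225 → stock rod 2 (new)  [load 225/350]
  225 → stock rod 3 (new)  [load 225/350]
  75 → stock rod 1  [load 325/350]
  50 → stock rod 2  [load 275/350]
  50 → stock rod 2  [load 325/350]
  50 → stock rod 3  [load 275/350]
  25 → stock rod 1  [load 350/350]
  25 → stock rod 2  [load 350/350]
3 stock rods opened.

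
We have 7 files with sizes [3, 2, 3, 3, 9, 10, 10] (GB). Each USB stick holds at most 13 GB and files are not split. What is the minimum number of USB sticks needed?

4

Total = 10 + 10 + 9 + 3 + 3 + 3 + 2 = 40 GB.
Lower bound: ⌈40/13⌉ = 4 USB sticks.
A packing using 4 USB sticks:
  USB stick 1: 10 + 3 = 13
  USB stick 2: 10 + 3 = 13
  USB stick 3: 9 + 3 = 12
  USB stick 4: 2 = 2
This matches the lower bound, so 4 is optimal.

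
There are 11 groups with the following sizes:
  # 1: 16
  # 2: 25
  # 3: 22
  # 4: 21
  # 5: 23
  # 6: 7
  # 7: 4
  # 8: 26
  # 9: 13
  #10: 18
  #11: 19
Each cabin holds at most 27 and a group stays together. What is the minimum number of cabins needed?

9

Total = 26 + 25 + 23 + 22 + 21 + 19 + 18 + 16 + 13 + 7 + 4 = 194.
Lower bound: ⌈194/27⌉ = 8 cabins.
A packing using 9 cabins:
  cabin 1: 26 = 26
  cabin 2: 25 = 25
  cabin 3: 23 + 4 = 27
  cabin 4: 22 = 22
  cabin 5: 21 = 21
  cabin 6: 19 + 7 = 26
  cabin 7: 18 = 18
  cabin 8: 16 = 16
  cabin 9: 13 = 13
No arrangement into 8 cabins stays within capacity, so 9 is optimal.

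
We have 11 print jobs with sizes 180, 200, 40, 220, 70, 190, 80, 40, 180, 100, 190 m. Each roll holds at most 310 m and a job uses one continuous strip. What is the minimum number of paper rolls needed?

6

Total = 220 + 200 + 190 + 190 + 180 + 180 + 100 + 80 + 70 + 40 + 40 = 1490 m.
Lower bound: ⌈1490/310⌉ = 5 paper rolls.
Also, 6 print jobs each exceed 155 m, and no two of those can share a roll, so at least 6 paper rolls are needed.
A packing using 6 paper rolls:
  roll 1: 220 + 80 = 300
  roll 2: 200 + 100 = 300
  roll 3: 190 + 70 + 40 = 300
  roll 4: 190 + 40 = 230
  roll 5: 180 = 180
  roll 6: 180 = 180
This matches the lower bound, so 6 is optimal.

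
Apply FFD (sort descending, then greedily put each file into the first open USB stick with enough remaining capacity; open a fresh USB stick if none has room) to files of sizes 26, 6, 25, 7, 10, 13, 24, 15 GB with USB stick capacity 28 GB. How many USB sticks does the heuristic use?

5

Sorted descending: 26, 25, 24, 15, 13, 10, 7, 6.
  26 → USB stick 1 (new)  [load 26/28]
  25 → USB stick 2 (new)  [load 25/28]
  24 → USB stick 3 (new)  [load 24/28]
  15 → USB stick 4 (new)  [load 15/28]
  13 → USB stick 4  [load 28/28]
  10 → USB stick 5 (new)  [load 10/28]
  7 → USB stick 5  [load 17/28]
  6 → USB stick 5  [load 23/28]
5 USB sticks opened.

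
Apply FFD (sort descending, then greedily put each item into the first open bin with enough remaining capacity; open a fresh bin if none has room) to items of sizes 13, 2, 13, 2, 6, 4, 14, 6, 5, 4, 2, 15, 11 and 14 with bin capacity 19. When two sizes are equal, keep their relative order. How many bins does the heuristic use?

Sorted descending: 15, 14, 14, 13, 13, 11, 6, 6, 5, 4, 4, 2, 2, 2.
  15 → bin 1 (new)  [load 15/19]
  14 → bin 2 (new)  [load 14/19]
  14 → bin 3 (new)  [load 14/19]
  13 → bin 4 (new)  [load 13/19]
  13 → bin 5 (new)  [load 13/19]
  11 → bin 6 (new)  [load 11/19]
  6 → bin 4  [load 19/19]
  6 → bin 5  [load 19/19]
  5 → bin 2  [load 19/19]
  4 → bin 1  [load 19/19]
  4 → bin 3  [load 18/19]
  2 → bin 6  [load 13/19]
  2 → bin 6  [load 15/19]
  2 → bin 6  [load 17/19]
6 bins opened.

6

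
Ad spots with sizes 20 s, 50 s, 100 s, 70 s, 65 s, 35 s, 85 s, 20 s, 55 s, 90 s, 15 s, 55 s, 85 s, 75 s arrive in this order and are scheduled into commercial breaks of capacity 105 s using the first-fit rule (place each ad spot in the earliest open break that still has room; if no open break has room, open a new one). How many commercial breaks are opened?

  20 → break 1 (new)  [load 20/105]
  50 → break 1  [load 70/105]
  100 → break 2 (new)  [load 100/105]
  70 → break 3 (new)  [load 70/105]
  65 → break 4 (new)  [load 65/105]
  35 → break 1  [load 105/105]
  85 → break 5 (new)  [load 85/105]
  20 → break 3  [load 90/105]
  55 → break 6 (new)  [load 55/105]
  90 → break 7 (new)  [load 90/105]
  15 → break 3  [load 105/105]
  55 → break 8 (new)  [load 55/105]
  85 → break 9 (new)  [load 85/105]
  75 → break 10 (new)  [load 75/105]
10 commercial breaks opened.

10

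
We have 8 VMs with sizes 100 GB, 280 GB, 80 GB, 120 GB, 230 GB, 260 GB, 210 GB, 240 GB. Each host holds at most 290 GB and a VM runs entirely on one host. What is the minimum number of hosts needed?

Total = 280 + 260 + 240 + 230 + 210 + 120 + 100 + 80 = 1520 GB.
Lower bound: ⌈1520/290⌉ = 6 hosts.
A packing using 6 hosts:
  host 1: 280 = 280
  host 2: 260 = 260
  host 3: 240 = 240
  host 4: 230 = 230
  host 5: 210 + 80 = 290
  host 6: 120 + 100 = 220
This matches the lower bound, so 6 is optimal.

6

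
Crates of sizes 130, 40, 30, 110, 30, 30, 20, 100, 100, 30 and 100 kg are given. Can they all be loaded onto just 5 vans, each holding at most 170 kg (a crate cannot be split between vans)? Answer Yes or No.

Yes

A valid assignment using 5 vans:
  van 1: 130 + 40 = 170
  van 2: 110 + 30 + 30 = 170
  van 3: 100 + 30 + 30 = 160
  van 4: 100 + 20 = 120
  van 5: 100 = 100
Every load is within 170 kg, so 5 vans suffice.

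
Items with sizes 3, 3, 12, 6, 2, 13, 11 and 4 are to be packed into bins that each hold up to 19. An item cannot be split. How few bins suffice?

3

Total = 13 + 12 + 11 + 6 + 4 + 3 + 3 + 2 = 54.
Lower bound: ⌈54/19⌉ = 3 bins.
A packing using 3 bins:
  bin 1: 13 + 6 = 19
  bin 2: 12 + 4 + 3 = 19
  bin 3: 11 + 3 + 2 = 16
This matches the lower bound, so 3 is optimal.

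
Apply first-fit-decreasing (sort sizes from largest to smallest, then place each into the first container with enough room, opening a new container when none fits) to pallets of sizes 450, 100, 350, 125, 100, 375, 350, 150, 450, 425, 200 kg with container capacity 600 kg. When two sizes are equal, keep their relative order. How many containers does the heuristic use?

Sorted descending: 450, 450, 425, 375, 350, 350, 200, 150, 125, 100, 100.
  450 → container 1 (new)  [load 450/600]
  450 → container 2 (new)  [load 450/600]
  425 → container 3 (new)  [load 425/600]
  375 → container 4 (new)  [load 375/600]
  350 → container 5 (new)  [load 350/600]
  350 → container 6 (new)  [load 350/600]
  200 → container 4  [load 575/600]
  150 → container 1  [load 600/600]
  125 → container 2  [load 575/600]
  100 → container 3  [load 525/600]
  100 → container 5  [load 450/600]
6 containers opened.

6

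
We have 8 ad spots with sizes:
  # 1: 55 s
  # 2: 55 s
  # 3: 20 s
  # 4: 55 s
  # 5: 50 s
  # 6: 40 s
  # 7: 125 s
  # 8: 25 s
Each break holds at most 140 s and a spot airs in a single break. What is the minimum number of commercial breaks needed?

Total = 125 + 55 + 55 + 55 + 50 + 40 + 25 + 20 = 425 s.
Lower bound: ⌈425/140⌉ = 4 commercial breaks.
A packing using 4 commercial breaks:
  break 1: 125 = 125
  break 2: 55 + 55 + 25 = 135
  break 3: 55 + 50 + 20 = 125
  break 4: 40 = 40
This matches the lower bound, so 4 is optimal.

4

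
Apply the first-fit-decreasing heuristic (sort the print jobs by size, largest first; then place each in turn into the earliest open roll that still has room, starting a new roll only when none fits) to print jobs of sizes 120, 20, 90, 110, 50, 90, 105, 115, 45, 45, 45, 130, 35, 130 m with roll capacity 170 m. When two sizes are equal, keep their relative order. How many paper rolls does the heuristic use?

8

Sorted descending: 130, 130, 120, 115, 110, 105, 90, 90, 50, 45, 45, 45, 35, 20.
  130 → roll 1 (new)  [load 130/170]
  130 → roll 2 (new)  [load 130/170]
  120 → roll 3 (new)  [load 120/170]
  115 → roll 4 (new)  [load 115/170]
  110 → roll 5 (new)  [load 110/170]
  105 → roll 6 (new)  [load 105/170]
  90 → roll 7 (new)  [load 90/170]
  90 → roll 8 (new)  [load 90/170]
  50 → roll 3  [load 170/170]
  45 → roll 4  [load 160/170]
  45 → roll 5  [load 155/170]
  45 → roll 6  [load 150/170]
  35 → roll 1  [load 165/170]
  20 → roll 2  [load 150/170]
8 paper rolls opened.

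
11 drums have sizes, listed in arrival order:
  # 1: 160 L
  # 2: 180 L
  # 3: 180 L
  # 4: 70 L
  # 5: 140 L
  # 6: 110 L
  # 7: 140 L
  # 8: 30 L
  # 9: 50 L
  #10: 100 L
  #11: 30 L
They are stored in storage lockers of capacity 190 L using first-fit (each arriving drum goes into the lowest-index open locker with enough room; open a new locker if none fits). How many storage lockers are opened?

7

  160 → locker 1 (new)  [load 160/190]
  180 → locker 2 (new)  [load 180/190]
  180 → locker 3 (new)  [load 180/190]
  70 → locker 4 (new)  [load 70/190]
  140 → locker 5 (new)  [load 140/190]
  110 → locker 4  [load 180/190]
  140 → locker 6 (new)  [load 140/190]
  30 → locker 1  [load 190/190]
  50 → locker 5  [load 190/190]
  100 → locker 7 (new)  [load 100/190]
  30 → locker 6  [load 170/190]
7 storage lockers opened.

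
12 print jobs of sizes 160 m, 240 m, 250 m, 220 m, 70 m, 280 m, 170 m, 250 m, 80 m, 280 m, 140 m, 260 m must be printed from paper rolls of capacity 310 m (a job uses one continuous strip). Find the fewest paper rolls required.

Total = 280 + 280 + 260 + 250 + 250 + 240 + 220 + 170 + 160 + 140 + 80 + 70 = 2400 m.
Lower bound: ⌈2400/310⌉ = 8 paper rolls.
Also, 9 print jobs each exceed 155 m, and no two of those can share a roll, so at least 9 paper rolls are needed.
A packing using 9 paper rolls:
  roll 1: 280 = 280
  roll 2: 280 = 280
  roll 3: 260 = 260
  roll 4: 250 = 250
  roll 5: 250 = 250
  roll 6: 240 + 70 = 310
  roll 7: 220 + 80 = 300
  roll 8: 170 + 140 = 310
  roll 9: 160 = 160
This matches the lower bound, so 9 is optimal.

9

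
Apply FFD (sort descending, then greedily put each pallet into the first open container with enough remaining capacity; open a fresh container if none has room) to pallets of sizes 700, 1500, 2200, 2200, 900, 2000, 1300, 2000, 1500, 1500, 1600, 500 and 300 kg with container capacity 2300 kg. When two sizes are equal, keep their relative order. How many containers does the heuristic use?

Sorted descending: 2200, 2200, 2000, 2000, 1600, 1500, 1500, 1500, 1300, 900, 700, 500, 300.
  2200 → container 1 (new)  [load 2200/2300]
  2200 → container 2 (new)  [load 2200/2300]
  2000 → container 3 (new)  [load 2000/2300]
  2000 → container 4 (new)  [load 2000/2300]
  1600 → container 5 (new)  [load 1600/2300]
  1500 → container 6 (new)  [load 1500/2300]
  1500 → container 7 (new)  [load 1500/2300]
  1500 → container 8 (new)  [load 1500/2300]
  1300 → container 9 (new)  [load 1300/2300]
  900 → container 9  [load 2200/2300]
  700 → container 5  [load 2300/2300]
  500 → container 6  [load 2000/2300]
  300 → container 3  [load 2300/2300]
9 containers opened.

9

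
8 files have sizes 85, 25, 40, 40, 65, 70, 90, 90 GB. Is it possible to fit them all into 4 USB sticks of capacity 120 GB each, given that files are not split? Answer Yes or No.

No

Total = 505 GB; ⌈505/120⌉ = 5.
At least 5 USB sticks are required, but only 4 are allowed.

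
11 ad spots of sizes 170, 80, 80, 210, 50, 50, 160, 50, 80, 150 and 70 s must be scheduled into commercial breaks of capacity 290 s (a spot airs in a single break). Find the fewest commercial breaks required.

4

Total = 210 + 170 + 160 + 150 + 80 + 80 + 80 + 70 + 50 + 50 + 50 = 1150 s.
Lower bound: ⌈1150/290⌉ = 4 commercial breaks.
A packing using 4 commercial breaks:
  break 1: 210 + 80 = 290
  break 2: 170 + 70 + 50 = 290
  break 3: 160 + 80 + 50 = 290
  break 4: 150 + 80 + 50 = 280
This matches the lower bound, so 4 is optimal.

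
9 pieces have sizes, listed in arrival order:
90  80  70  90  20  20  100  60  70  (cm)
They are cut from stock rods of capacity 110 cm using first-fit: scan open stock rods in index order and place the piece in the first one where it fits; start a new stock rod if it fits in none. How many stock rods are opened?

7

  90 → stock rod 1 (new)  [load 90/110]
  80 → stock rod 2 (new)  [load 80/110]
  70 → stock rod 3 (new)  [load 70/110]
  90 → stock rod 4 (new)  [load 90/110]
  20 → stock rod 1  [load 110/110]
  20 → stock rod 2  [load 100/110]
  100 → stock rod 5 (new)  [load 100/110]
  60 → stock rod 6 (new)  [load 60/110]
  70 → stock rod 7 (new)  [load 70/110]
7 stock rods opened.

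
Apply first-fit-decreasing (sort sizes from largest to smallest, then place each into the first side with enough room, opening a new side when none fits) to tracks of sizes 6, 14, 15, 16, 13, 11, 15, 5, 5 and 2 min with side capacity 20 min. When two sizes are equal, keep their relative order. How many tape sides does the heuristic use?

Sorted descending: 16, 15, 15, 14, 13, 11, 6, 5, 5, 2.
  16 → side 1 (new)  [load 16/20]
  15 → side 2 (new)  [load 15/20]
  15 → side 3 (new)  [load 15/20]
  14 → side 4 (new)  [load 14/20]
  13 → side 5 (new)  [load 13/20]
  11 → side 6 (new)  [load 11/20]
  6 → side 4  [load 20/20]
  5 → side 2  [load 20/20]
  5 → side 3  [load 20/20]
  2 → side 1  [load 18/20]
6 tape sides opened.

6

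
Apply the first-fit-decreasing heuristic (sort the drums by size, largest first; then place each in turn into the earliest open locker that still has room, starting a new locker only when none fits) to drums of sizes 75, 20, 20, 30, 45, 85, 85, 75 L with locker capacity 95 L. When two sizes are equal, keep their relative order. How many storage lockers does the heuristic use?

5

Sorted descending: 85, 85, 75, 75, 45, 30, 20, 20.
  85 → locker 1 (new)  [load 85/95]
  85 → locker 2 (new)  [load 85/95]
  75 → locker 3 (new)  [load 75/95]
  75 → locker 4 (new)  [load 75/95]
  45 → locker 5 (new)  [load 45/95]
  30 → locker 5  [load 75/95]
  20 → locker 3  [load 95/95]
  20 → locker 4  [load 95/95]
5 storage lockers opened.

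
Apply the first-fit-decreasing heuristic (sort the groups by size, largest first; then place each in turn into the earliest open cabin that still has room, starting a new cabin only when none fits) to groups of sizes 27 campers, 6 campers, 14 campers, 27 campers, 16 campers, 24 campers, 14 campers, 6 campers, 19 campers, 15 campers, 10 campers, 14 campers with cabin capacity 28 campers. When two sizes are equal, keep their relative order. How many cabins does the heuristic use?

8

Sorted descending: 27, 27, 24, 19, 16, 15, 14, 14, 14, 10, 6, 6.
  27 → cabin 1 (new)  [load 27/28]
  27 → cabin 2 (new)  [load 27/28]
  24 → cabin 3 (new)  [load 24/28]
  19 → cabin 4 (new)  [load 19/28]
  16 → cabin 5 (new)  [load 16/28]
  15 → cabin 6 (new)  [load 15/28]
  14 → cabin 7 (new)  [load 14/28]
  14 → cabin 7  [load 28/28]
  14 → cabin 8 (new)  [load 14/28]
  10 → cabin 5  [load 26/28]
  6 → cabin 4  [load 25/28]
  6 → cabin 6  [load 21/28]
8 cabins opened.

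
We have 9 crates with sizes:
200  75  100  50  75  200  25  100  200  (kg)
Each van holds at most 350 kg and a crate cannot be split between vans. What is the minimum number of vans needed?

3

Total = 200 + 200 + 200 + 100 + 100 + 75 + 75 + 50 + 25 = 1025 kg.
Lower bound: ⌈1025/350⌉ = 3 vans.
A packing using 3 vans:
  van 1: 200 + 100 + 50 = 350
  van 2: 200 + 100 + 25 = 325
  van 3: 200 + 75 + 75 = 350
This matches the lower bound, so 3 is optimal.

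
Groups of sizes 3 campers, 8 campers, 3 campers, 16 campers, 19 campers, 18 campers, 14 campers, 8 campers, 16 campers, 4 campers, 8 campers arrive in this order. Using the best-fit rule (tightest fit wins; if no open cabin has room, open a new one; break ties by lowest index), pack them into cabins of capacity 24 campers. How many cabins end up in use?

6

  3 → cabin 1 (new)  [load 3/24]
  8 → cabin 1  [load 11/24]
  3 → cabin 1  [load 14/24]
  16 → cabin 2 (new)  [load 16/24]
  19 → cabin 3 (new)  [load 19/24]
  18 → cabin 4 (new)  [load 18/24]
  14 → cabin 5 (new)  [load 14/24]
  8 → cabin 2  [load 24/24]
  16 → cabin 6 (new)  [load 16/24]
  4 → cabin 3  [load 23/24]
  8 → cabin 6  [load 24/24]
6 cabins opened.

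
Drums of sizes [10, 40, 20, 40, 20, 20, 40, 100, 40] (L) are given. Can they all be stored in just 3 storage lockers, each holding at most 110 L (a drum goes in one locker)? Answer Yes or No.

No

Total = 330 L; ⌈330/110⌉ = 3.
The bound of 3 does not rule out 3, but exhaustive search shows no assignment into 3 storage lockers of capacity 110 L exists — the minimum is 4.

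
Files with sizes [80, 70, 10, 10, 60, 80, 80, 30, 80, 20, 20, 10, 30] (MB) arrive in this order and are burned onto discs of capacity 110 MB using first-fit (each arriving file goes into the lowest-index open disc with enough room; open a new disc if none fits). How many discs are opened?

  80 → disc 1 (new)  [load 80/110]
  70 → disc 2 (new)  [load 70/110]
  10 → disc 1  [load 90/110]
  10 → disc 1  [load 100/110]
  60 → disc 3 (new)  [load 60/110]
  80 → disc 4 (new)  [load 80/110]
  80 → disc 5 (new)  [load 80/110]
  30 → disc 2  [load 100/110]
  80 → disc 6 (new)  [load 80/110]
  20 → disc 3  [load 80/110]
  20 → disc 3  [load 100/110]
  10 → disc 1  [load 110/110]
  30 → disc 4  [load 110/110]
6 discs opened.

6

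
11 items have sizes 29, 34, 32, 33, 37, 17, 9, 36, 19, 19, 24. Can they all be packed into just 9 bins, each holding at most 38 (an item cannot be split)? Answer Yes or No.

Yes

A valid assignment using 9 bins:
  bin 1: 37 = 37
  bin 2: 36 = 36
  bin 3: 34 = 34
  bin 4: 33 = 33
  bin 5: 32 = 32
  bin 6: 29 + 9 = 38
  bin 7: 24 = 24
  bin 8: 19 + 19 = 38
  bin 9: 17 = 17
Every load is within 38, so 9 bins suffice.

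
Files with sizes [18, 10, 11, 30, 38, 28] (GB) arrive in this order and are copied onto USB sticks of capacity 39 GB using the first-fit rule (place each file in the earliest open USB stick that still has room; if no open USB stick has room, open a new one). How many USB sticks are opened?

4

  18 → USB stick 1 (new)  [load 18/39]
  10 → USB stick 1  [load 28/39]
  11 → USB stick 1  [load 39/39]
  30 → USB stick 2 (new)  [load 30/39]
  38 → USB stick 3 (new)  [load 38/39]
  28 → USB stick 4 (new)  [load 28/39]
4 USB sticks opened.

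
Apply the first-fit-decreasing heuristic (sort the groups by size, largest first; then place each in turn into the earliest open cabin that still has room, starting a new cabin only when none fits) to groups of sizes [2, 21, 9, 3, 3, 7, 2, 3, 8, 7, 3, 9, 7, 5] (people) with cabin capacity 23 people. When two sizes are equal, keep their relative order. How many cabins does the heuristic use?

Sorted descending: 21, 9, 9, 8, 7, 7, 7, 5, 3, 3, 3, 3, 2, 2.
  21 → cabin 1 (new)  [load 21/23]
  9 → cabin 2 (new)  [load 9/23]
  9 → cabin 2  [load 18/23]
  8 → cabin 3 (new)  [load 8/23]
  7 → cabin 3  [load 15/23]
  7 → cabin 3  [load 22/23]
  7 → cabin 4 (new)  [load 7/23]
  5 → cabin 2  [load 23/23]
  3 → cabin 4  [load 10/23]
  3 → cabin 4  [load 13/23]
  3 → cabin 4  [load 16/23]
  3 → cabin 4  [load 19/23]
  2 → cabin 1  [load 23/23]
  2 → cabin 4  [load 21/23]
4 cabins opened.

4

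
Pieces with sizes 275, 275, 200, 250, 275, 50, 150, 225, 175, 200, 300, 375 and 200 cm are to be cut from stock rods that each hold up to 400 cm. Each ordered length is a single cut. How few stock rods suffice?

Total = 375 + 300 + 275 + 275 + 275 + 250 + 225 + 200 + 200 + 200 + 175 + 150 + 50 = 2950 cm.
Lower bound: ⌈2950/400⌉ = 8 stock rods.
A packing using 9 stock rods:
  stock rod 1: 375 = 375
  stock rod 2: 300 + 50 = 350
  stock rod 3: 275 = 275
  stock rod 4: 275 = 275
  stock rod 5: 275 = 275
  stock rod 6: 250 + 150 = 400
  stock rod 7: 225 + 175 = 400
  stock rod 8: 200 + 200 = 400
  stock rod 9: 200 = 200
No arrangement into 8 stock rods stays within capacity, so 9 is optimal.

9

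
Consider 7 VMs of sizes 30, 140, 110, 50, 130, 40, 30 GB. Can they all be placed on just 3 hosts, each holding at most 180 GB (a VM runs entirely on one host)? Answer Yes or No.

Yes

A valid assignment using 3 hosts:
  host 1: 140 + 40 = 180
  host 2: 130 + 50 = 180
  host 3: 110 + 30 + 30 = 170
Every load is within 180 GB, so 3 hosts suffice.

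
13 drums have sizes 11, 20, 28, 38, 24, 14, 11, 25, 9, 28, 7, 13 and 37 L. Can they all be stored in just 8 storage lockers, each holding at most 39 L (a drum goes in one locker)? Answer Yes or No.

A valid assignment using 7 storage lockers:
  locker 1: 38 = 38
  locker 2: 37 = 37
  locker 3: 28 + 11 = 39
  locker 4: 28 + 11 = 39
  locker 5: 25 + 14 = 39
  locker 6: 24 + 13 = 37
  locker 7: 20 + 9 + 7 = 36
That uses only 7 ≤ 8, so 8 storage lockers are enough.

Yes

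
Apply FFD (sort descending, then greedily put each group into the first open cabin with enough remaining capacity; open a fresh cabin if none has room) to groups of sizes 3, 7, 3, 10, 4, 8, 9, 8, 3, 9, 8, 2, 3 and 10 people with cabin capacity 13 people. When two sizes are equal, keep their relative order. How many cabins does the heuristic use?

Sorted descending: 10, 10, 9, 9, 8, 8, 8, 7, 4, 3, 3, 3, 3, 2.
  10 → cabin 1 (new)  [load 10/13]
  10 → cabin 2 (new)  [load 10/13]
  9 → cabin 3 (new)  [load 9/13]
  9 → cabin 4 (new)  [load 9/13]
  8 → cabin 5 (new)  [load 8/13]
  8 → cabin 6 (new)  [load 8/13]
  8 → cabin 7 (new)  [load 8/13]
  7 → cabin 8 (new)  [load 7/13]
  4 → cabin 3  [load 13/13]
  3 → cabin 1  [load 13/13]
  3 → cabin 2  [load 13/13]
  3 → cabin 4  [load 12/13]
  3 → cabin 5  [load 11/13]
  2 → cabin 5  [load 13/13]
8 cabins opened.

8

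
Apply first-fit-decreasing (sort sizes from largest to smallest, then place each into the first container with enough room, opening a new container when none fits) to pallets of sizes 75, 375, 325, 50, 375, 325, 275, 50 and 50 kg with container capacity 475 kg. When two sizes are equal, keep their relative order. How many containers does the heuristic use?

Sorted descending: 375, 375, 325, 325, 275, 75, 50, 50, 50.
  375 → container 1 (new)  [load 375/475]
  375 → container 2 (new)  [load 375/475]
  325 → container 3 (new)  [load 325/475]
  325 → container 4 (new)  [load 325/475]
  275 → container 5 (new)  [load 275/475]
  75 → container 1  [load 450/475]
  50 → container 2  [load 425/475]
  50 → container 2  [load 475/475]
  50 → container 3  [load 375/475]
5 containers opened.

5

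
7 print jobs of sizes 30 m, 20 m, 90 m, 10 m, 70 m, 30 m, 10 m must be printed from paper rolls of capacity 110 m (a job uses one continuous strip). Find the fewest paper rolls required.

Total = 90 + 70 + 30 + 30 + 20 + 10 + 10 = 260 m.
Lower bound: ⌈260/110⌉ = 3 paper rolls.
A packing using 3 paper rolls:
  roll 1: 90 + 20 = 110
  roll 2: 70 + 30 + 10 = 110
  roll 3: 30 + 10 = 40
This matches the lower bound, so 3 is optimal.

3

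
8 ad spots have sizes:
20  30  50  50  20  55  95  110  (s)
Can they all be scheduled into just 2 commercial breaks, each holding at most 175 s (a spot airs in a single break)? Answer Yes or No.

Total = 430 s; ⌈430/175⌉ = 3.
At least 3 commercial breaks are required, but only 2 are allowed.

No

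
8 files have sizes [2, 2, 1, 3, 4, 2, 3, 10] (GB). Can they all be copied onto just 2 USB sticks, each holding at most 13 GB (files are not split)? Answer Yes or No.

Total = 27 GB; ⌈27/13⌉ = 3.
At least 3 USB sticks are required, but only 2 are allowed.

No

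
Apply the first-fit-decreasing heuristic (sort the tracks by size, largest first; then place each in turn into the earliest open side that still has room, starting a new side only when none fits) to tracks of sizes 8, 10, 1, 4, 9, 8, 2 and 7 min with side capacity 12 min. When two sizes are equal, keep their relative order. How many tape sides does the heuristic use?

5

Sorted descending: 10, 9, 8, 8, 7, 4, 2, 1.
  10 → side 1 (new)  [load 10/12]
  9 → side 2 (new)  [load 9/12]
  8 → side 3 (new)  [load 8/12]
  8 → side 4 (new)  [load 8/12]
  7 → side 5 (new)  [load 7/12]
  4 → side 3  [load 12/12]
  2 → side 1  [load 12/12]
  1 → side 2  [load 10/12]
5 tape sides opened.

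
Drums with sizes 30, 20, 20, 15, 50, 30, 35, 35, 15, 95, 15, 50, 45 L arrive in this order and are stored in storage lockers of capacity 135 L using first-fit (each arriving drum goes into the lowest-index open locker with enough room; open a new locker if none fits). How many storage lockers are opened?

4

  30 → locker 1 (new)  [load 30/135]
  20 → locker 1  [load 50/135]
  20 → locker 1  [load 70/135]
  15 → locker 1  [load 85/135]
  50 → locker 1  [load 135/135]
  30 → locker 2 (new)  [load 30/135]
  35 → locker 2  [load 65/135]
  35 → locker 2  [load 100/135]
  15 → locker 2  [load 115/135]
  95 → locker 3 (new)  [load 95/135]
  15 → locker 2  [load 130/135]
  50 → locker 4 (new)  [load 50/135]
  45 → locker 4  [load 95/135]
4 storage lockers opened.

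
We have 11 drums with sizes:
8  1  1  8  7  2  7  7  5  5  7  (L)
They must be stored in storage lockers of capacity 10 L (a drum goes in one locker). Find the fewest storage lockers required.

Total = 8 + 8 + 7 + 7 + 7 + 7 + 5 + 5 + 2 + 1 + 1 = 58 L.
Lower bound: ⌈58/10⌉ = 6 storage lockers.
A packing using 7 storage lockers:
  locker 1: 8 + 2 = 10
  locker 2: 8 + 1 + 1 = 10
  locker 3: 7 = 7
  locker 4: 7 = 7
  locker 5: 7 = 7
  locker 6: 7 = 7
  locker 7: 5 + 5 = 10
No arrangement into 6 storage lockers stays within capacity, so 7 is optimal.

7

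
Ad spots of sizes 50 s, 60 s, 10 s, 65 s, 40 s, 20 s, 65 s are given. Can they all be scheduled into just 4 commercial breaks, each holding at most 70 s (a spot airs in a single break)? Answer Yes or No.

No

Total = 310 s; ⌈310/70⌉ = 5.
At least 5 commercial breaks are required, but only 4 are allowed.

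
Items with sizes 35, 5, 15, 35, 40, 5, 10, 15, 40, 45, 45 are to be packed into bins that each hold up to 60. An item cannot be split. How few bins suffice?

Total = 45 + 45 + 40 + 40 + 35 + 35 + 15 + 15 + 10 + 5 + 5 = 290.
Lower bound: ⌈290/60⌉ = 5 bins.
Also, 6 items each exceed 30, and no two of those can share a bin, so at least 6 bins are needed.
A packing using 6 bins:
  bin 1: 45 + 15 = 60
  bin 2: 45 + 15 = 60
  bin 3: 40 + 10 + 5 + 5 = 60
  bin 4: 40 = 40
  bin 5: 35 = 35
  bin 6: 35 = 35
This matches the lower bound, so 6 is optimal.

6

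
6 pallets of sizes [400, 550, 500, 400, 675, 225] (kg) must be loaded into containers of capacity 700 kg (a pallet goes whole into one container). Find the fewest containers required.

5

Total = 675 + 550 + 500 + 400 + 400 + 225 = 2750 kg.
Lower bound: ⌈2750/700⌉ = 4 containers.
Also, 5 pallets each exceed 350 kg, and no two of those can share a container, so at least 5 containers are needed.
A packing using 5 containers:
  container 1: 675 = 675
  container 2: 550 = 550
  container 3: 500 = 500
  container 4: 400 + 225 = 625
  container 5: 400 = 400
This matches the lower bound, so 5 is optimal.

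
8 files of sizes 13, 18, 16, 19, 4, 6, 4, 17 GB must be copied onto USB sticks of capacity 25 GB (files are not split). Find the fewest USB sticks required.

Total = 19 + 18 + 17 + 16 + 13 + 6 + 4 + 4 = 97 GB.
Lower bound: ⌈97/25⌉ = 4 USB sticks.
Also, 5 files each exceed 25/2 GB, and no two of those can share a USB stick, so at least 5 USB sticks are needed.
A packing using 5 USB sticks:
  USB stick 1: 19 + 6 = 25
  USB stick 2: 18 + 4 = 22
  USB stick 3: 17 + 4 = 21
  USB stick 4: 16 = 16
  USB stick 5: 13 = 13
This matches the lower bound, so 5 is optimal.

5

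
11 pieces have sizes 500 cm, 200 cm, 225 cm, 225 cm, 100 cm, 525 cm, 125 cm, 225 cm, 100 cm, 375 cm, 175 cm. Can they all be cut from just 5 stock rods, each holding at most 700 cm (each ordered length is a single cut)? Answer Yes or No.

A valid assignment using 4 stock rods:
  stock rod 1: 525 + 175 = 700
  stock rod 2: 500 + 200 = 700
  stock rod 3: 375 + 225 + 100 = 700
  stock rod 4: 225 + 225 + 125 + 100 = 675
That uses only 4 ≤ 5, so 5 stock rods are enough.

Yes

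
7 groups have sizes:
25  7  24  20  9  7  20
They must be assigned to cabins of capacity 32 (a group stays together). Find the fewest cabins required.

4

Total = 25 + 24 + 20 + 20 + 9 + 7 + 7 = 112.
Lower bound: ⌈112/32⌉ = 4 cabins.
A packing using 4 cabins:
  cabin 1: 25 + 7 = 32
  cabin 2: 24 + 7 = 31
  cabin 3: 20 + 9 = 29
  cabin 4: 20 = 20
This matches the lower bound, so 4 is optimal.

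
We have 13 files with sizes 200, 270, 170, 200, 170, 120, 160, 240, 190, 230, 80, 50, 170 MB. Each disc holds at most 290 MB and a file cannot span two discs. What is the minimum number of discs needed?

10

Total = 270 + 240 + 230 + 200 + 200 + 190 + 170 + 170 + 170 + 160 + 120 + 80 + 50 = 2250 MB.
Lower bound: ⌈2250/290⌉ = 8 discs.
Also, 10 files each exceed 145 MB, and no two of those can share a disc, so at least 10 discs are needed.
A packing using 10 discs:
  disc 1: 270 = 270
  disc 2: 240 + 50 = 290
  disc 3: 230 = 230
  disc 4: 200 + 80 = 280
  disc 5: 200 = 200
  disc 6: 190 = 190
  disc 7: 170 + 120 = 290
  disc 8: 170 = 170
  disc 9: 170 = 170
  disc 10: 160 = 160
This matches the lower bound, so 10 is optimal.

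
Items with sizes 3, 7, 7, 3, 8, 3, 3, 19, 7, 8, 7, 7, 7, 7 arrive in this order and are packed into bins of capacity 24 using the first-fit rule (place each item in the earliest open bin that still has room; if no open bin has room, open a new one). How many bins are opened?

5

  3 → bin 1 (new)  [load 3/24]
  7 → bin 1  [load 10/24]
  7 → bin 1  [load 17/24]
  3 → bin 1  [load 20/24]
  8 → bin 2 (new)  [load 8/24]
  3 → bin 1  [load 23/24]
  3 → bin 2  [load 11/24]
  19 → bin 3 (new)  [load 19/24]
  7 → bin 2  [load 18/24]
  8 → bin 4 (new)  [load 8/24]
  7 → bin 4  [load 15/24]
  7 → bin 4  [load 22/24]
  7 → bin 5 (new)  [load 7/24]
  7 → bin 5  [load 14/24]
5 bins opened.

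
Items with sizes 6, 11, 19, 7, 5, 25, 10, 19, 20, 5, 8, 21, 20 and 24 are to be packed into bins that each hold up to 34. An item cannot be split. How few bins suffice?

Total = 25 + 24 + 21 + 20 + 20 + 19 + 19 + 11 + 10 + 8 + 7 + 6 + 5 + 5 = 200.
Lower bound: ⌈200/34⌉ = 6 bins.
Also, 7 items each exceed 17, and no two of those can share a bin, so at least 7 bins are needed.
A packing using 7 bins:
  bin 1: 25 + 8 = 33
  bin 2: 24 + 10 = 34
  bin 3: 21 + 11 = 32
  bin 4: 20 + 7 + 6 = 33
  bin 5: 20 + 5 + 5 = 30
  bin 6: 19 = 19
  bin 7: 19 = 19
This matches the lower bound, so 7 is optimal.

7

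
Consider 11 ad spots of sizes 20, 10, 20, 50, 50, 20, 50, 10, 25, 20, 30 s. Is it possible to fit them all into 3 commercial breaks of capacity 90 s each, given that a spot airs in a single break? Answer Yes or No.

No

Total = 305 s; ⌈305/90⌉ = 4.
At least 4 commercial breaks are required, but only 3 are allowed.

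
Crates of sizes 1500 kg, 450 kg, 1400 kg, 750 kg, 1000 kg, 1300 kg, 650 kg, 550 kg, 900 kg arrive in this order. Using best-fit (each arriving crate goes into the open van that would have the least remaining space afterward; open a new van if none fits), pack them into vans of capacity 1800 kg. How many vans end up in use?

  1500 → van 1 (new)  [load 1500/1800]
  450 → van 2 (new)  [load 450/1800]
  1400 → van 3 (new)  [load 1400/1800]
  750 → van 2  [load 1200/1800]
  1000 → van 4 (new)  [load 1000/1800]
  1300 → van 5 (new)  [load 1300/1800]
  650 → van 4  [load 1650/1800]
  550 → van 2  [load 1750/1800]
  900 → van 6 (new)  [load 900/1800]
6 vans opened.

6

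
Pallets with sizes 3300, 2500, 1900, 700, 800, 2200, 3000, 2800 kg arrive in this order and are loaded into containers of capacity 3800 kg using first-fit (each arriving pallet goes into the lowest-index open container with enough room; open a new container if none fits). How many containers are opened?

6

  3300 → container 1 (new)  [load 3300/3800]
  2500 → container 2 (new)  [load 2500/3800]
  1900 → container 3 (new)  [load 1900/3800]
  700 → container 2  [load 3200/3800]
  800 → container 3  [load 2700/3800]
  2200 → container 4 (new)  [load 2200/3800]
  3000 → container 5 (new)  [load 3000/3800]
  2800 → container 6 (new)  [load 2800/3800]
6 containers opened.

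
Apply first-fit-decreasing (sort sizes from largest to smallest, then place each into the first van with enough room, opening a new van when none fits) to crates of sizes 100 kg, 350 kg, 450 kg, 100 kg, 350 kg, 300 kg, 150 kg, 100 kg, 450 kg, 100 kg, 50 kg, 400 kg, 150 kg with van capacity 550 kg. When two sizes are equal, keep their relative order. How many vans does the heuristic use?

6

Sorted descending: 450, 450, 400, 350, 350, 300, 150, 150, 100, 100, 100, 100, 50.
  450 → van 1 (new)  [load 450/550]
  450 → van 2 (new)  [load 450/550]
  400 → van 3 (new)  [load 400/550]
  350 → van 4 (new)  [load 350/550]
  350 → van 5 (new)  [load 350/550]
  300 → van 6 (new)  [load 300/550]
  150 → van 3  [load 550/550]
  150 → van 4  [load 500/550]
  100 → van 1  [load 550/550]
  100 → van 2  [load 550/550]
  100 → van 5  [load 450/550]
  100 → van 5  [load 550/550]
  50 → van 4  [load 550/550]
6 vans opened.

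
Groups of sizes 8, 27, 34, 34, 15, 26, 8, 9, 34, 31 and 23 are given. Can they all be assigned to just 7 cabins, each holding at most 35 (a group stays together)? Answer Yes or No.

Total = 249; ⌈249/35⌉ = 8.
At least 8 cabins are required, but only 7 are allowed.

No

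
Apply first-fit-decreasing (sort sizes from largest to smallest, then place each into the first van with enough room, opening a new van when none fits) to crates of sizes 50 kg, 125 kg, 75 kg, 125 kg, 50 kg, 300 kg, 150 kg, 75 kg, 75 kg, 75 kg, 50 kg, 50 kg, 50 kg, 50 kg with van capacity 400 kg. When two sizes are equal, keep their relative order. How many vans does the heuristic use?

4

Sorted descending: 300, 150, 125, 125, 75, 75, 75, 75, 50, 50, 50, 50, 50, 50.
  300 → van 1 (new)  [load 300/400]
  150 → van 2 (new)  [load 150/400]
  125 → van 2  [load 275/400]
  125 → van 2  [load 400/400]
  75 → van 1  [load 375/400]
  75 → van 3 (new)  [load 75/400]
  75 → van 3  [load 150/400]
  75 → van 3  [load 225/400]
  50 → van 3  [load 275/400]
  50 → van 3  [load 325/400]
  50 → van 3  [load 375/400]
  50 → van 4 (new)  [load 50/400]
  50 → van 4  [load 100/400]
  50 → van 4  [load 150/400]
4 vans opened.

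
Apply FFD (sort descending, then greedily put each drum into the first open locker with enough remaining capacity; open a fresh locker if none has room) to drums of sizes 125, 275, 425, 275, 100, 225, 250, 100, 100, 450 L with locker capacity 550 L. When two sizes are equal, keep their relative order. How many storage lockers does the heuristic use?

Sorted descending: 450, 425, 275, 275, 250, 225, 125, 100, 100, 100.
  450 → locker 1 (new)  [load 450/550]
  425 → locker 2 (new)  [load 425/550]
  275 → locker 3 (new)  [load 275/550]
  275 → locker 3  [load 550/550]
  250 → locker 4 (new)  [load 250/550]
  225 → locker 4  [load 475/550]
  125 → locker 2  [load 550/550]
  100 → locker 1  [load 550/550]
  100 → locker 5 (new)  [load 100/550]
  100 → locker 5  [load 200/550]
5 storage lockers opened.

5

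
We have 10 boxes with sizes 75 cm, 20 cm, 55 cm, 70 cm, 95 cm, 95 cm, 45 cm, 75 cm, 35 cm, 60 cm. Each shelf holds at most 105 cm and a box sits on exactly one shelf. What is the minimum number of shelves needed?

7

Total = 95 + 95 + 75 + 75 + 70 + 60 + 55 + 45 + 35 + 20 = 625 cm.
Lower bound: ⌈625/105⌉ = 6 shelves.
Also, 7 boxes each exceed 105/2 cm, and no two of those can share a shelf, so at least 7 shelves are needed.
A packing using 7 shelves:
  shelf 1: 95 = 95
  shelf 2: 95 = 95
  shelf 3: 75 + 20 = 95
  shelf 4: 75 = 75
  shelf 5: 70 + 35 = 105
  shelf 6: 60 + 45 = 105
  shelf 7: 55 = 55
This matches the lower bound, so 7 is optimal.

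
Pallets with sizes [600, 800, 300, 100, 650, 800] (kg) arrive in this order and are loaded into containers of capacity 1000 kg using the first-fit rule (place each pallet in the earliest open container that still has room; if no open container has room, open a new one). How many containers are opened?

4

  600 → container 1 (new)  [load 600/1000]
  800 → container 2 (new)  [load 800/1000]
  300 → container 1  [load 900/1000]
  100 → container 1  [load 1000/1000]
  650 → container 3 (new)  [load 650/1000]
  800 → container 4 (new)  [load 800/1000]
4 containers opened.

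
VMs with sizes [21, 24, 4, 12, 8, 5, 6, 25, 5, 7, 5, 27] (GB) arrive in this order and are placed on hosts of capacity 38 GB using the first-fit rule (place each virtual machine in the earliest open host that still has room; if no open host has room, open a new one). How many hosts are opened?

  21 → host 1 (new)  [load 21/38]
  24 → host 2 (new)  [load 24/38]
  4 → host 1  [load 25/38]
  12 → host 1  [load 37/38]
  8 → host 2  [load 32/38]
  5 → host 2  [load 37/38]
  6 → host 3 (new)  [load 6/38]
  25 → host 3  [load 31/38]
  5 → host 3  [load 36/38]
  7 → host 4 (new)  [load 7/38]
  5 → host 4  [load 12/38]
  27 → host 5 (new)  [load 27/38]
5 hosts opened.

5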